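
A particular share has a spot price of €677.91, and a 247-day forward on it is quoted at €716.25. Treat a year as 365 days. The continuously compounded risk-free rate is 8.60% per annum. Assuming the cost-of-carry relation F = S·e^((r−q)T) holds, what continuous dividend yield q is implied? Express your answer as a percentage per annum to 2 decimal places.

From F = S·e^((r−q)T): (r − q) = ln(F/S)/T
ln(716.25/677.91) = ln(1.056556) = 0.055015
(r − q) = 0.055015 / (247/365) = 0.081297
q = r − ln(F/S)/T = 0.0860 − 0.081297 = 0.004703
q = 0.47%

0.47%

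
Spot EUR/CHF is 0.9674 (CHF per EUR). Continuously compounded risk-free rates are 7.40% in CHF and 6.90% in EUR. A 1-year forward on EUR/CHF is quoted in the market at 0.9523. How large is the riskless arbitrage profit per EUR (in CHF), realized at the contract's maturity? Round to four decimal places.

0.0199 per EUR (in CHF)

Fair forward: F* = S·e^(carry·T), with carry = (r_CHF − r_EUR) = 0.0740 − 0.0690 = 0.0050
F* = 0.9674 · e^(0.0050 × 1) = 0.9674 · e^0.005000 = 0.9674 × 1.005013 = 0.9722
Market 0.9523 < fair 0.9722: forward underpriced → reverse cash-and-carry (short spot, go long the forward).
At maturity, profit = |F_mkt − F*| = |0.9523 − 0.9722| = 0.0199 per EUR (in CHF)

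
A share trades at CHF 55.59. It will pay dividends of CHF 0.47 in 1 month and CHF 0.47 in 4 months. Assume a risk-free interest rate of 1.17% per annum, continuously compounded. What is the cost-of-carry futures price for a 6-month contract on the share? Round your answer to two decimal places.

PV(dividends) I = 0.47·e^(−0.0117·1/12) + 0.47·e^(−0.0117·4/12)
I = 0.4695 + 0.4682 = 0.9377
F = (S − I)·e^(rT) = (55.59 − 0.9377) · e^(0.0117·6/12)
= 54.6523 · e^0.005850 = 54.6523 × 1.005867 = CHF 54.97

CHF 54.97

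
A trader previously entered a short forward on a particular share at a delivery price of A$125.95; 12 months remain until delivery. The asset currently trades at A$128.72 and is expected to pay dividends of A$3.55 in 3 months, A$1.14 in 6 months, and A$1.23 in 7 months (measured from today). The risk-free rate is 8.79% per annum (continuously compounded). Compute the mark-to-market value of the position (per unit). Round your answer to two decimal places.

-A$7.64

PV(remaining dividends) I = 3.55·e^(−0.0879·3/12) + 1.14·e^(−0.0879·6/12) + 1.23·e^(−0.0879·7/12) = 5.7323
Current forward F = (S − I)·e^(rT) = (128.72 − 5.7323)·e^(0.0879·12/12) = 122.9877 × 1.091879 = 134.2877
Value (long) = (F − K)·e^(−rT) = (134.2877 − 125.95) × 0.915852 = 7.6361
Short position value = −(long value) = -A$7.64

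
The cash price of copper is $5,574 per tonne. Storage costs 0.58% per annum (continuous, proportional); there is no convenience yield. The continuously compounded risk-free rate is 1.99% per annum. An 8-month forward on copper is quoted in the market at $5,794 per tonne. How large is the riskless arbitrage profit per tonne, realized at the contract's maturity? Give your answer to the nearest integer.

Fair forward: F* = S·e^(carry·T), with carry = (r + u) = 0.0199 + 0.0058 = 0.0257
F* = 5574 · e^(0.0257 × 8/12) = 5574 · e^0.017133 = 5574 × 1.017281 = $5670.3243
Market $5794 > fair $5670.3243: forward overpriced → cash-and-carry (buy spot, short the forward).
At maturity, profit = |F_mkt − F*| = |5794 − 5670.3243| = $124 per tonne

$124 per tonne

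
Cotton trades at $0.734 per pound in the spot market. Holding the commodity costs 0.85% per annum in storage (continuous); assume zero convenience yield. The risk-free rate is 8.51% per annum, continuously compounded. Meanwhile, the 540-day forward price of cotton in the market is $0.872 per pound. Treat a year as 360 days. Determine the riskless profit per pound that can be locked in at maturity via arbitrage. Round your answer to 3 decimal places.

Fair forward: F* = S·e^(carry·T), with carry = (r + u) = 0.0851 + 0.0085 = 0.0936
F* = 0.734 · e^(0.0936 × 540/360) = 0.734 · e^0.140400 = 0.734 × 1.150734 = $0.8446
Market $0.872 > fair $0.8446: forward overpriced → cash-and-carry (buy spot, short the forward).
At maturity, profit = |F_mkt − F*| = |0.872 − 0.8446| = $0.027 per pound

$0.027 per pound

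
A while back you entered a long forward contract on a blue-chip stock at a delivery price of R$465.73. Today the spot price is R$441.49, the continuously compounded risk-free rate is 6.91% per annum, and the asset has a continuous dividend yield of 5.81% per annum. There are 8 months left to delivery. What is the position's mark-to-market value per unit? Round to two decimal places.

-R$20.05

Current fair forward for the remaining 8 months: F = S·e^((r − q)·T), (r − q) = 0.0691 − 0.0581 = 0.0110
F = 441.49 · e^(0.0110 × 8/12) = 441.49 × 1.007360 = 444.7394
Value of long forward = (F − K)·e^(−rT) = (444.7394 − 465.73) · e^(−0.0691·8/12)
= -20.9906 × 0.954978 = -20.05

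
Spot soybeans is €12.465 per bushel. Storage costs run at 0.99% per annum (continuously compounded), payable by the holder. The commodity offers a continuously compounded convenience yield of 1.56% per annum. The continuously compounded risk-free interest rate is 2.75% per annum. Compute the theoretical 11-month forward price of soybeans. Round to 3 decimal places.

Net carry = r + u − y = 0.0275 + 0.0099 − 0.0156 = 0.0218
F = S·e^((r+u−y)T) = 12.465 · e^(0.0218 × 11/12) = 12.465 · e^0.019983
= 12.465 × 1.020184 = €12.717 per bushel

€12.717 per bushel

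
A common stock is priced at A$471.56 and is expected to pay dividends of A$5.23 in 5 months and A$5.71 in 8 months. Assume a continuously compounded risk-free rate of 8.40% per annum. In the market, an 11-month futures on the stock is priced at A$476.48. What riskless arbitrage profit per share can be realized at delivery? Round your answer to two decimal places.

A$21.54 per share

PV(dividends) I = 5.23·e^(−0.0840·5/12) + 5.71·e^(−0.0840·8/12) = 10.4491
Fair futures F* = (S − I)·e^(rT) = (471.56 − 10.4491)·e^0.077000 = 461.1109 × 1.080042 = 498.0191
Market A$476.48 < fair 498.0191: forward underpriced → reverse cash-and-carry (short the stock, invest proceeds at r, pay the dividends, go long the forward).
Profit at T = |F_mkt − F*| = |476.48 − 498.0191| = A$21.54 per share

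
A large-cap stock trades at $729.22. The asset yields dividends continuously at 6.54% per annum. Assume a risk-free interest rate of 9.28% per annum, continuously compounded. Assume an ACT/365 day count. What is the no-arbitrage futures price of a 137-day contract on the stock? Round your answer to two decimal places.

F = S·e^((r − q)T) = 729.22 · e^((0.0928 − 0.0654) × 137/365)
= 729.22 · e^0.010284 = 729.22 × 1.010337
F = $736.76

$736.76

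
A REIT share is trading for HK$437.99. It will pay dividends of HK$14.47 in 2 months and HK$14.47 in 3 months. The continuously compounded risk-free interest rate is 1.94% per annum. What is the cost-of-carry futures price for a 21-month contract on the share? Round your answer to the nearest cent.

HK$423.30

PV(dividends) I = 14.47·e^(−0.0194·2/12) + 14.47·e^(−0.0194·3/12)
I = 14.4233 + 14.4000 = 28.8233
F = (S − I)·e^(rT) = (437.99 − 28.8233) · e^(0.0194·21/12)
= 409.1667 · e^0.033950 = 409.1667 × 1.034533 = HK$423.30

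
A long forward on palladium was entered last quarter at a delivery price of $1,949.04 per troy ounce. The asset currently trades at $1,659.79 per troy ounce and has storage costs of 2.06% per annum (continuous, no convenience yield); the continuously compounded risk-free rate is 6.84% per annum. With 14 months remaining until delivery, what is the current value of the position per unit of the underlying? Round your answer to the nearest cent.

Current fair forward for the remaining 14 months: F = S·e^((r + u)·T), (r + u) = 0.0684 + 0.0206 = 0.0890
F = 1659.79 · e^(0.0890 × 14/12) = 1659.79 × 1.10941554 = 1841.3968
Value of long forward = (F − K)·e^(−rT) = (1841.3968 − 1949.04) · e^(−0.0684·14/12)
= -107.6432 × 0.92330099 = -99.39

-$99.39 per troy ounce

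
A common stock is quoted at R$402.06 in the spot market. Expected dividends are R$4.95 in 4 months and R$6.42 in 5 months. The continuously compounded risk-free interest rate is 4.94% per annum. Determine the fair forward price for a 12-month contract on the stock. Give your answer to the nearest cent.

R$410.70

PV(dividends) I = 4.95·e^(−0.0494·4/12) + 6.42·e^(−0.0494·5/12)
I = 4.8692 + 6.2892 = 11.1584
F = (S − I)·e^(rT) = (402.06 − 11.1584) · e^(0.0494·12/12)
= 390.9016 · e^0.049400 = 390.9016 × 1.050641 = R$410.70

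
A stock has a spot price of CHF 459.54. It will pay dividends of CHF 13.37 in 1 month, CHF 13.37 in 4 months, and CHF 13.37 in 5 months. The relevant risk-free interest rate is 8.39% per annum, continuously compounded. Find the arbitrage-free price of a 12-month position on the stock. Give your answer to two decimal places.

PV(dividends) I = 13.37·e^(−0.0839·1/12) + 13.37·e^(−0.0839·4/12) + 13.37·e^(−0.0839·5/12)
I = 13.2768 + 13.0013 + 12.9107 = 39.1888
F = (S − I)·e^(rT) = (459.54 − 39.1888) · e^(0.0839·12/12)
= 420.3512 · e^0.083900 = 420.3512 × 1.087520 = CHF 457.14

CHF 457.14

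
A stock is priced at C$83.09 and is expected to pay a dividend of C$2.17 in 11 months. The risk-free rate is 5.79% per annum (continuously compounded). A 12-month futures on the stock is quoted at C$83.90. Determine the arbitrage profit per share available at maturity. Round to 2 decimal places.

PV(dividends) I = 2.17·e^(−0.0579·11/12) = 2.0578
Fair futures F* = (S − I)·e^(rT) = (83.09 − 2.0578)·e^0.057900 = 81.0322 × 1.059609 = 85.8624
Market C$83.90 < fair 85.8624: forward underpriced → reverse cash-and-carry (short the stock, invest proceeds at r, pay the dividends, go long the forward).
Profit at T = |F_mkt − F*| = |83.90 − 85.8624| = C$1.96 per share

C$1.96 per share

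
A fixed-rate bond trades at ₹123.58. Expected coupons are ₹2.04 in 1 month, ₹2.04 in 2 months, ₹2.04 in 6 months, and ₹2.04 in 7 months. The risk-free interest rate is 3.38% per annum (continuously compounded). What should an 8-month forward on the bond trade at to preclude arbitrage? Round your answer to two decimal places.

₹118.14

PV(coupons) I = 2.04·e^(−0.0338·1/12) + 2.04·e^(−0.0338·2/12) + 2.04·e^(−0.0338·6/12) + 2.04·e^(−0.0338·7/12)
I = 2.0343 + 2.0285 + 2.0058 + 2.0002 = 8.0688
F = (S − I)·e^(rT) = (123.58 − 8.0688) · e^(0.0338·8/12)
= 115.5112 · e^0.022533 = 115.5112 × 1.022789 = ₹118.14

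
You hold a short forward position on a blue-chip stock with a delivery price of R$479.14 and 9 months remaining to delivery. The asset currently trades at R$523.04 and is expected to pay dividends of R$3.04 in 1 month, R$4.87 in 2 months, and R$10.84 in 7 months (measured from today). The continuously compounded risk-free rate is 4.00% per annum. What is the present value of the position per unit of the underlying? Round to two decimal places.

PV(remaining dividends) I = 3.04·e^(−0.0400·1/12) + 4.87·e^(−0.0400·2/12) + 10.84·e^(−0.0400·7/12) = 18.4575
Current forward F = (S − I)·e^(rT) = (523.04 − 18.4575)·e^(0.0400·9/12) = 504.5825 × 1.030455 = 519.9496
Value (long) = (F − K)·e^(−rT) = (519.9496 − 479.14) × 0.970446 = 39.6035
Short position value = −(long value) = -R$39.60

-R$39.60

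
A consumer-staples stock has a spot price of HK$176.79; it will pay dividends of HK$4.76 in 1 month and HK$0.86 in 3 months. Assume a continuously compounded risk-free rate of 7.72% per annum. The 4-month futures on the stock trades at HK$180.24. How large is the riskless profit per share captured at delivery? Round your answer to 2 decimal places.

HK$4.56 per share

PV(dividends) I = 4.76·e^(−0.0772·1/12) + 0.86·e^(−0.0772·3/12) = 5.5730
Fair futures F* = (S − I)·e^(rT) = (176.79 − 5.5730)·e^0.025733 = 171.2170 × 1.026067 = 175.6801
Market HK$180.24 > fair 175.6801: forward overpriced → cash-and-carry (borrow at r, buy the stock and collect the dividends, short the forward).
Profit at T = |F_mkt − F*| = |180.24 − 175.6801| = HK$4.56 per share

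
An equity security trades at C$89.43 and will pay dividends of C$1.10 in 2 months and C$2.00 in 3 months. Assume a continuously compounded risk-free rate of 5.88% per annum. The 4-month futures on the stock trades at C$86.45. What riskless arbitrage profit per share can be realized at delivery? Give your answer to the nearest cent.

C$1.63 per share

PV(dividends) I = 1.10·e^(−0.0588·2/12) + 2.00·e^(−0.0588·3/12) = 3.0601
Fair futures F* = (S − I)·e^(rT) = (89.43 − 3.0601)·e^0.019600 = 86.3699 × 1.019793 = 88.0794
Market C$86.45 < fair 88.0794: forward underpriced → reverse cash-and-carry (short the stock, invest proceeds at r, pay the dividends, go long the forward).
Profit at T = |F_mkt − F*| = |86.45 − 88.0794| = C$1.63 per share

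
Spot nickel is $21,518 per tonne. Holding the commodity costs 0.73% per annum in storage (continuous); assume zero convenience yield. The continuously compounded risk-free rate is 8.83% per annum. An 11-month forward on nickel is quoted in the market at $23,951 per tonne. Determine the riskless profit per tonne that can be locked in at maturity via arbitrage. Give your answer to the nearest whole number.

$462 per tonne

Fair forward: F* = S·e^(carry·T), with carry = (r + u) = 0.0883 + 0.0073 = 0.0956
F* = 21518 · e^(0.0956 × 11/12) = 21518 · e^0.087633 = 21518 × 1.091587 = $23488.7691
Market $23951 > fair $23488.7691: forward overpriced → cash-and-carry (buy spot, short the forward).
At maturity, profit = |F_mkt − F*| = |23951 − 23488.7691| = $462 per tonne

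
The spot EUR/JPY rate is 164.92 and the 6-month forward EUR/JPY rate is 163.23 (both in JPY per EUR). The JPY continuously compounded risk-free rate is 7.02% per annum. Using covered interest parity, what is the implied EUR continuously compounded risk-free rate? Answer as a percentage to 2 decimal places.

9.08%

F = S·e^((r_JPY − r_EUR)T) ⇒ r_EUR = r_JPY − ln(F/S)/T
ln(163.23/164.92) = -0.010300; /(6/12) = -0.020600
r_EUR = 0.0702 + 0.020600 = 0.090800
r_EUR = 9.08%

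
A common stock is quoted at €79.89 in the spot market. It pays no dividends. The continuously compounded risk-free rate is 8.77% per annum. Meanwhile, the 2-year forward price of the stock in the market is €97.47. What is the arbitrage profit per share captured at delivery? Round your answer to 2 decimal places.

Fair forward: F* = S·e^(carry·T), with carry = r = 0.0877
F* = 79.89 · e^(0.0877 × 2) = 79.89 · e^0.175400 = 79.89 × 1.191723 = €95.2068
Market €97.47 > fair €95.2068: forward overpriced → cash-and-carry (buy spot, short the forward).
At maturity, profit = |F_mkt − F*| = |97.47 − 95.2068| = €2.26 per share

€2.26 per share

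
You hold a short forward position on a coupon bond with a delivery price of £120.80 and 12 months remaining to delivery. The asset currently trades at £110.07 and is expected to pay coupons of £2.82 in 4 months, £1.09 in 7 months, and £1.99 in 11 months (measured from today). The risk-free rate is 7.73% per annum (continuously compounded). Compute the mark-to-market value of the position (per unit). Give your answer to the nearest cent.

£7.39

PV(remaining coupons) I = 2.82·e^(−0.0773·4/12) + 1.09·e^(−0.0773·7/12) + 1.99·e^(−0.0773·11/12) = 5.6441
Current forward F = (S − I)·e^(rT) = (110.07 − 5.6441)·e^(0.0773·12/12) = 104.4259 × 1.080366 = 112.8182
Value (long) = (F − K)·e^(−rT) = (112.8182 − 120.80) × 0.925612 = -7.3880
Short position value = −(long value) = £7.39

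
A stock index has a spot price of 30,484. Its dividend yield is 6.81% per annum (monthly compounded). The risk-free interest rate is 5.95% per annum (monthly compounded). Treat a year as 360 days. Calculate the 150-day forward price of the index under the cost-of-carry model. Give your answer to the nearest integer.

30,376

F = S · (1+r/12)^(12T) / (1+q/12)^(12T)
= 30484 × 1.025039 / 1.028699 = 30484 × 0.996442
F = 30,376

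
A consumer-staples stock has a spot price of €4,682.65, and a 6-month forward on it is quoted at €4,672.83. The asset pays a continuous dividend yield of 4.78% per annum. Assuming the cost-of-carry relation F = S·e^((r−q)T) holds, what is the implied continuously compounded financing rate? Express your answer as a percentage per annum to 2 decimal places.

4.36%

From F = S·e^((r−q)T): (r − q) = ln(F/S)/T
ln(4672.83/4682.65) = ln(0.997903) = -0.002099
(r − q) = -0.002099 / (6/12) = -0.004198
r = ln(F/S)/T + q = -0.004198 + 0.0478 = 0.043602
r = 4.36%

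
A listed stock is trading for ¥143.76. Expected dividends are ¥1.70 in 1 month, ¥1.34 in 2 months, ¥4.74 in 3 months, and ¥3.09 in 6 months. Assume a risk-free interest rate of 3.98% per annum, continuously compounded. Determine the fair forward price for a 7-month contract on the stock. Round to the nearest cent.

PV(dividends) I = 1.70·e^(−0.0398·1/12) + 1.34·e^(−0.0398·2/12) + 4.74·e^(−0.0398·3/12) + 3.09·e^(−0.0398·6/12)
I = 1.6944 + 1.3311 + 4.6931 + 3.0291 = 10.7477
F = (S − I)·e^(rT) = (143.76 − 10.7477) · e^(0.0398·7/12)
= 133.0123 · e^0.023217 = 133.0123 × 1.023489 = ¥136.14

¥136.14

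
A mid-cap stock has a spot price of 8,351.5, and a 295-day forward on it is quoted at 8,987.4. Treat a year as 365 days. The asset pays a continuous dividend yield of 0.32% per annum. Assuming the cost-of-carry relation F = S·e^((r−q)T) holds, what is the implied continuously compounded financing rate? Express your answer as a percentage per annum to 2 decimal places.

9.40%

From F = S·e^((r−q)T): (r − q) = ln(F/S)/T
ln(8987.4/8351.5) = ln(1.076142) = 0.073382
(r − q) = 0.073382 / (295/365) = 0.090795
r = ln(F/S)/T + q = 0.090795 + 0.0032 = 0.093995
r = 9.40%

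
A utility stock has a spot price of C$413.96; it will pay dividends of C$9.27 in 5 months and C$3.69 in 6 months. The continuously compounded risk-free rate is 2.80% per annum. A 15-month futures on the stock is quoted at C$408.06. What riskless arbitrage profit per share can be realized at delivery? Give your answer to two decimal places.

PV(dividends) I = 9.27·e^(−0.0280·5/12) + 3.69·e^(−0.0280·6/12) = 12.8012
Fair futures F* = (S − I)·e^(rT) = (413.96 − 12.8012)·e^0.035000 = 401.1588 × 1.035620 = 415.4481
Market C$408.06 < fair 415.4481: forward underpriced → reverse cash-and-carry (short the stock, invest proceeds at r, pay the dividends, go long the forward).
Profit at T = |F_mkt − F*| = |408.06 − 415.4481| = C$7.39 per share

C$7.39 per share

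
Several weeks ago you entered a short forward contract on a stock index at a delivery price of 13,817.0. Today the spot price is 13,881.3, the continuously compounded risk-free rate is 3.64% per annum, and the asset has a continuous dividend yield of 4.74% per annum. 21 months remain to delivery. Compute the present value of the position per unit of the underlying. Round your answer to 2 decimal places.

187.99

Current fair forward for the remaining 21 months: F = S·e^((r − q)·T), (r − q) = 0.0364 − 0.0474 = -0.0110
F = 13881.3 · e^(-0.0110 × 21/12) = 13881.3 × 0.98093410 = 13616.6405
Value of long forward = (F − K)·e^(−rT) = (13616.6405 − 13817.0) · e^(−0.0364·21/12)
= -200.3595 × 0.93828644 = -187.99
Short position value = −(long value) = 187.99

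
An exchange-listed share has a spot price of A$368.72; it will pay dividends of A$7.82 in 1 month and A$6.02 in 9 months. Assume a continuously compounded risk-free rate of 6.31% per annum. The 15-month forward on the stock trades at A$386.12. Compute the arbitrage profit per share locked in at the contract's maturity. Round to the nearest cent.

A$1.77 per share

PV(dividends) I = 7.82·e^(−0.0631·1/12) + 6.02·e^(−0.0631·9/12) = 13.5207
Fair forward F* = (S − I)·e^(rT) = (368.72 − 13.5207)·e^0.078875 = 355.1993 × 1.082069 = 384.3502
Market A$386.12 > fair 384.3502: forward overpriced → cash-and-carry (borrow at r, buy the stock and collect the dividends, short the forward).
Profit at T = |F_mkt − F*| = |386.12 − 384.3502| = A$1.77 per share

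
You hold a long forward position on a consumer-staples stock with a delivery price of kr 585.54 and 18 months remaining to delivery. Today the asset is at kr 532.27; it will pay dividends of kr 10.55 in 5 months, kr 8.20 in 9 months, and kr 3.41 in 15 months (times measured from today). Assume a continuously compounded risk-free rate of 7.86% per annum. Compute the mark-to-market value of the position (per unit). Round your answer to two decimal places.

-kr 9.18

PV(remaining dividends) I = 10.55·e^(−0.0786·5/12) + 8.20·e^(−0.0786·9/12) + 3.41·e^(−0.0786·15/12) = 21.0316
Current forward F = (S − I)·e^(rT) = (532.27 − 21.0316)·e^(0.0786·18/12) = 511.2384 × 1.125132 = 575.2107
Value (long) = (F − K)·e^(−rT) = (575.2107 − 585.54) × 0.888785 = -9.1805
Value = -kr 9.18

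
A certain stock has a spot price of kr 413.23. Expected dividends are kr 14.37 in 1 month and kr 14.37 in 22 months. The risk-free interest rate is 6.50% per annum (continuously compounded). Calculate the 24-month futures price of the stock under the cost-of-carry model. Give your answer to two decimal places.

kr 439.79

PV(dividends) I = 14.37·e^(−0.0650·1/12) + 14.37·e^(−0.0650·22/12)
I = 14.2924 + 12.7557 = 27.0481
F = (S − I)·e^(rT) = (413.23 − 27.0481) · e^(0.0650·24/12)
= 386.1819 · e^0.130000 = 386.1819 × 1.138828 = kr 439.79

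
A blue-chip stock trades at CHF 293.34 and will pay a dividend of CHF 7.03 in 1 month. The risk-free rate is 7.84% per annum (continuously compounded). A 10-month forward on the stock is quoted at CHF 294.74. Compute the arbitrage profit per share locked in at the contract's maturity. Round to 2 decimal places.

CHF 10.95 per share

PV(dividends) I = 7.03·e^(−0.0784·1/12) = 6.9842
Fair forward F* = (S − I)·e^(rT) = (293.34 − 6.9842)·e^0.065333 = 286.3558 × 1.067514 = 305.6888
Market CHF 294.74 < fair 305.6888: forward underpriced → reverse cash-and-carry (short the stock, invest proceeds at r, pay the dividends, go long the forward).
Profit at T = |F_mkt − F*| = |294.74 − 305.6888| = CHF 10.95 per share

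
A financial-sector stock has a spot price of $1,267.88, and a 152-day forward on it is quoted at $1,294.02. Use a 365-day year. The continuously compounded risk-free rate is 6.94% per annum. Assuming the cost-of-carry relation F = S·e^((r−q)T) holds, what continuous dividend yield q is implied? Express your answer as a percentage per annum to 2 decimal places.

From F = S·e^((r−q)T): (r − q) = ln(F/S)/T
ln(1294.02/1267.88) = ln(1.020617) = 0.020407
(r − q) = 0.020407 / (152/365) = 0.049004
q = r − ln(F/S)/T = 0.0694 − 0.049004 = 0.020396
q = 2.04%

2.04%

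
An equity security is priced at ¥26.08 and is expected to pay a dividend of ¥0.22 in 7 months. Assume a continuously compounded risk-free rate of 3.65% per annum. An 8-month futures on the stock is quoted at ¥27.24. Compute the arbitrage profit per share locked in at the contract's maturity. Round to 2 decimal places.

¥0.74 per share

PV(dividends) I = 0.22·e^(−0.0365·7/12) = 0.2154
Fair futures F* = (S − I)·e^(rT) = (26.08 − 0.2154)·e^0.024333 = 25.8646 × 1.024631 = 26.5017
Market ¥27.24 > fair 26.5017: forward overpriced → cash-and-carry (borrow at r, buy the stock and collect the dividends, short the forward).
Profit at T = |F_mkt − F*| = |27.24 − 26.5017| = ¥0.74 per share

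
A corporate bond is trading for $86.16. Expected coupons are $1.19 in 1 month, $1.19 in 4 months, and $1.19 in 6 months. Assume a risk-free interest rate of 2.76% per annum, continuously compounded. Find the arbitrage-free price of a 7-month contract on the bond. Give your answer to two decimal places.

PV(coupons) I = 1.19·e^(−0.0276·1/12) + 1.19·e^(−0.0276·4/12) + 1.19·e^(−0.0276·6/12)
I = 1.1873 + 1.1791 + 1.1737 = 3.5401
F = (S − I)·e^(rT) = (86.16 − 3.5401) · e^(0.0276·7/12)
= 82.6199 · e^0.016100 = 82.6199 × 1.016230 = $83.96

$83.96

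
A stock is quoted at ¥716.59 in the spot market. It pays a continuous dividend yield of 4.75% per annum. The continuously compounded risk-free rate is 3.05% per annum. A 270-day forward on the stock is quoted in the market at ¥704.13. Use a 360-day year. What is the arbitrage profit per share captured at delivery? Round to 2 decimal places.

¥3.38 per share

Fair forward: F* = S·e^(carry·T), with carry = (r − q) = 0.0305 − 0.0475 = -0.0170
F* = 716.59 · e^(-0.0170 × 270/360) = 716.59 · e^-0.012750 = 716.59 × 0.987331 = ¥707.5115
Market ¥704.13 < fair ¥707.5115: forward underpriced → reverse cash-and-carry (short spot, go long the forward).
At maturity, profit = |F_mkt − F*| = |704.13 − 707.5115| = ¥3.38 per share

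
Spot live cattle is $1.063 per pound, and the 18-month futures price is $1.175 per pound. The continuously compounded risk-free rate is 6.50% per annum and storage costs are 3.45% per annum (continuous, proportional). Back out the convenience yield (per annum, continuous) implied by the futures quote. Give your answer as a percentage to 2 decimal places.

F = S·e^((r+u−y)T) ⇒ (r+u−y) = ln(F/S)/T
ln(1.175/1.063) = 0.100173; /T ⇒ 0.066782
y = r + u − ln(F/S)/T = 0.0650 + 0.0345 − 0.066782 = 0.032718
y = 3.27%

3.27%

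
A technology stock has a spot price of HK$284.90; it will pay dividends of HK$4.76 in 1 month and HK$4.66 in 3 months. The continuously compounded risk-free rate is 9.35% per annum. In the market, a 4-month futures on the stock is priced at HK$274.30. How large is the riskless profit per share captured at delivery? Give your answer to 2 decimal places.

HK$10.05 per share

PV(dividends) I = 4.76·e^(−0.0935·1/12) + 4.66·e^(−0.0935·3/12) = 9.2754
Fair futures F* = (S − I)·e^(rT) = (284.90 − 9.2754)·e^0.031167 = 275.6246 × 1.031658 = 284.3503
Market HK$274.30 < fair 284.3503: forward underpriced → reverse cash-and-carry (short the stock, invest proceeds at r, pay the dividends, go long the forward).
Profit at T = |F_mkt − F*| = |274.30 − 284.3503| = HK$10.05 per share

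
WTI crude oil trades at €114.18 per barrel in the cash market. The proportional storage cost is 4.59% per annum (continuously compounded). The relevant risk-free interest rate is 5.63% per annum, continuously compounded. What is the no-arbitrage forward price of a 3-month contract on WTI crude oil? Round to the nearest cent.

€117.13 per barrel

Net carry = r + u − y = 0.0563 + 0.0459 − 0.0000 = 0.1022
F = S·e^((r+u−y)T) = 114.18 · e^(0.1022 × 3/12) = 114.18 · e^0.025550
= 114.18 × 1.025879 = €117.13 per barrel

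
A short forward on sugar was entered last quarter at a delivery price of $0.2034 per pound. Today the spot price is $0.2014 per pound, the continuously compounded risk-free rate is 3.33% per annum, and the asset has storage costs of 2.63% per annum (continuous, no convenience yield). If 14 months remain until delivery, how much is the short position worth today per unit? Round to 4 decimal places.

-$0.0120 per pound

Current fair forward for the remaining 14 months: F = S·e^((r + u)·T), (r + u) = 0.0333 + 0.0263 = 0.0596
F = 0.2014 · e^(0.0596 × 14/12) = 0.2014 × 1.072008 = 0.2159
Value of long forward = (F − K)·e^(−rT) = (0.2159 − 0.2034) · e^(−0.0333·14/12)
= 0.0125 × 0.961895 = 0.0120
Short position value = −(long value) = -$0.0120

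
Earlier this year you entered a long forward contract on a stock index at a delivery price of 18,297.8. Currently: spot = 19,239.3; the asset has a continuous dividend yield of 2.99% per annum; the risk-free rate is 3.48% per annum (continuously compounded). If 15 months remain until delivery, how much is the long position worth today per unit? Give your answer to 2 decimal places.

Current fair forward for the remaining 15 months: F = S·e^((r − q)·T), (r − q) = 0.0348 − 0.0299 = 0.0049
F = 19239.3 · e^(0.0049 × 15/12) = 19239.3 × 1.00614380 = 19357.5024
Value of long forward = (F − K)·e^(−rT) = (19357.5024 − 18297.8) · e^(−0.0348·15/12)
= 1059.7024 × 0.95743255 = 1014.59

1014.59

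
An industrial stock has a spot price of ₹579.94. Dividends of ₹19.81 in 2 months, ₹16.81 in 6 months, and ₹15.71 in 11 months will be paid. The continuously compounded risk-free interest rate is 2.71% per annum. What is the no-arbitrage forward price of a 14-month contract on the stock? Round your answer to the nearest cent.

PV(dividends) I = 19.81·e^(−0.0271·2/12) + 16.81·e^(−0.0271·6/12) + 15.71·e^(−0.0271·11/12)
I = 19.7207 + 16.5838 + 15.3245 = 51.6290
F = (S − I)·e^(rT) = (579.94 − 51.6290) · e^(0.0271·14/12)
= 528.3110 · e^0.031617 = 528.3110 × 1.032122 = ₹545.28

₹545.28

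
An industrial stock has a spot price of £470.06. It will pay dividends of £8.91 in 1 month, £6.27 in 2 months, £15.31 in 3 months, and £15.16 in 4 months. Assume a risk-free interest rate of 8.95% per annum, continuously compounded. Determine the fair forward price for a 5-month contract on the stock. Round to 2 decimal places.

£441.52

PV(dividends) I = 8.91·e^(−0.0895·1/12) + 6.27·e^(−0.0895·2/12) + 15.31·e^(−0.0895·3/12) + 15.16·e^(−0.0895·4/12)
I = 8.8438 + 6.1772 + 14.9712 + 14.7144 = 44.7066
F = (S − I)·e^(rT) = (470.06 − 44.7066) · e^(0.0895·5/12)
= 425.3534 · e^0.037292 = 425.3534 × 1.037996 = £441.52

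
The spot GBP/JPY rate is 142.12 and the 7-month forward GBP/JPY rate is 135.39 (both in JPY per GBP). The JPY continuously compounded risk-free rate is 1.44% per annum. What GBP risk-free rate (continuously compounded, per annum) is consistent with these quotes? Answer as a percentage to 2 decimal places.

9.76%

F = S·e^((r_JPY − r_GBP)T) ⇒ r_GBP = r_JPY − ln(F/S)/T
ln(135.39/142.12) = -0.048512; /(7/12) = -0.083163
r_GBP = 0.0144 + 0.083163 = 0.097563
r_GBP = 9.76%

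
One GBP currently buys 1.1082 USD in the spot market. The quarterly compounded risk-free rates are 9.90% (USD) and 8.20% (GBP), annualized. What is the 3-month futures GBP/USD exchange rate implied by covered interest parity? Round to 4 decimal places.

1.1128

By covered interest parity, F = S · (1+r_USD/4)^(4T) / (1+r_GBP/4)^(4T)
= 1.1082 × 1.024750 / 1.020500 = 1.1082 × 1.004165
F = 1.1128 USD per GBP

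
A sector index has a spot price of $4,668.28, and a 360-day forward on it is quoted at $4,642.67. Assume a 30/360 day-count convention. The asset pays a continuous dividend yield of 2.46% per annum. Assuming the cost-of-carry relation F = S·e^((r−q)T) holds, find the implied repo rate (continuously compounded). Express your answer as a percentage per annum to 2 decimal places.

From F = S·e^((r−q)T): (r − q) = ln(F/S)/T
ln(4642.67/4668.28) = ln(0.994514) = -0.005501
(r − q) = -0.005501 / (360/360) = -0.005501
r = ln(F/S)/T + q = -0.005501 + 0.0246 = 0.019099
r = 1.91%

1.91%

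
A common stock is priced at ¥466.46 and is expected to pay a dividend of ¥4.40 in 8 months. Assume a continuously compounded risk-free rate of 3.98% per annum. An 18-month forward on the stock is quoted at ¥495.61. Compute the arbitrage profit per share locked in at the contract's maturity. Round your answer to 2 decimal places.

¥5.00 per share

PV(dividends) I = 4.40·e^(−0.0398·8/12) = 4.2848
Fair forward F* = (S − I)·e^(rT) = (466.46 − 4.2848)·e^0.059700 = 462.1752 × 1.061518 = 490.6073
Market ¥495.61 > fair 490.6073: forward overpriced → cash-and-carry (borrow at r, buy the stock and collect the dividends, short the forward).
Profit at T = |F_mkt − F*| = |495.61 − 490.6073| = ¥5.00 per share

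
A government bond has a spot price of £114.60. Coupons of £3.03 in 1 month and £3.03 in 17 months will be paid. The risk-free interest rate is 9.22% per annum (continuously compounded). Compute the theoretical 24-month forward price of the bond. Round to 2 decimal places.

£130.99

PV(coupons) I = 3.03·e^(−0.0922·1/12) + 3.03·e^(−0.0922·17/12)
I = 3.0068 + 2.6590 = 5.6658
F = (S − I)·e^(rT) = (114.60 − 5.6658) · e^(0.0922·24/12)
= 108.9342 · e^0.184400 = 108.9342 × 1.202497 = £130.99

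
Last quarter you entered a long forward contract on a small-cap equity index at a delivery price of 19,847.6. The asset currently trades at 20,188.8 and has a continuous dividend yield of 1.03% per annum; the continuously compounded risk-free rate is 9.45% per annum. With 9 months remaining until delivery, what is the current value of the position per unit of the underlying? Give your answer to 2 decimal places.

1543.85

Current fair forward for the remaining 9 months: F = S·e^((r − q)·T), (r − q) = 0.0945 − 0.0103 = 0.0842
F = 20188.8 · e^(0.0842 × 9/12) = 20188.8 × 1.06518661 = 21504.8394
Value of long forward = (F − K)·e^(−rT) = (21504.8394 − 19847.6) · e^(−0.0945·9/12)
= 1657.2394 × 0.93157833 = 1543.85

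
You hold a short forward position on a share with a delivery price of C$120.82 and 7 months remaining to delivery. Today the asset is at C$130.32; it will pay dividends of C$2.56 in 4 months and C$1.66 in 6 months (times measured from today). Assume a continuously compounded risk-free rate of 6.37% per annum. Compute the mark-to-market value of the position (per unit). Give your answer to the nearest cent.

PV(remaining dividends) I = 2.56·e^(−0.0637·4/12) + 1.66·e^(−0.0637·6/12) = 4.1142
Current forward F = (S − I)·e^(rT) = (130.32 − 4.1142)·e^(0.0637·7/12) = 126.2058 × 1.037857 = 130.9836
Value (long) = (F − K)·e^(−rT) = (130.9836 − 120.82) × 0.963524 = 9.7929
Short position value = −(long value) = -C$9.79

-C$9.79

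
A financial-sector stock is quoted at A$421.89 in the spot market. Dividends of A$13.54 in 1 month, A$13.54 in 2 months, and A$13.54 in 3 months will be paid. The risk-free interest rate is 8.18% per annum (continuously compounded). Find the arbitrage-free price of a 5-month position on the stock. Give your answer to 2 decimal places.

A$395.06

PV(dividends) I = 13.54·e^(−0.0818·1/12) + 13.54·e^(−0.0818·2/12) + 13.54·e^(−0.0818·3/12)
I = 13.4480 + 13.3567 + 13.2659 = 40.0706
F = (S − I)·e^(rT) = (421.89 − 40.0706) · e^(0.0818·5/12)
= 381.8194 · e^0.034083 = 381.8194 × 1.034670 = A$395.06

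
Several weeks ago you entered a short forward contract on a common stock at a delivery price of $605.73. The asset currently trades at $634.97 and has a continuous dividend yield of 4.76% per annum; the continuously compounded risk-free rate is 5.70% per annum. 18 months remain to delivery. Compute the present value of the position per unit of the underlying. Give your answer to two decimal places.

-$35.12

Current fair forward for the remaining 18 months: F = S·e^((r − q)·T), (r − q) = 0.0570 − 0.0476 = 0.0094
F = 634.97 · e^(0.0094 × 18/12) = 634.97 × 1.014200 = 643.9866
Value of long forward = (F − K)·e^(−rT) = (643.9866 − 605.73) · e^(−0.0570·18/12)
= 38.2566 × 0.918053 = 35.12
Short position value = −(long value) = -$35.12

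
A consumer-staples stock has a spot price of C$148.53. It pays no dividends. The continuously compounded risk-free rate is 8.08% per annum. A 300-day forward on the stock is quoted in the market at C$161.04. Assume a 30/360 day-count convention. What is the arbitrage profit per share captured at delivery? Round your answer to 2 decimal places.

C$2.16 per share

Fair forward: F* = S·e^(carry·T), with carry = r = 0.0808
F* = 148.53 · e^(0.0808 × 300/360) = 148.53 · e^0.067333 = 148.53 × 1.069652 = C$158.8754
Market C$161.04 > fair C$158.8754: forward overpriced → cash-and-carry (buy spot, short the forward).
At maturity, profit = |F_mkt − F*| = |161.04 − 158.8754| = C$2.16 per share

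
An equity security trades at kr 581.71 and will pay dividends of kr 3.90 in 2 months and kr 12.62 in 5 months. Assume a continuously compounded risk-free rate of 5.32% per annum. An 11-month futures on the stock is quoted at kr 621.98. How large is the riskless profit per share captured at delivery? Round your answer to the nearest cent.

PV(dividends) I = 3.90·e^(−0.0532·2/12) + 12.62·e^(−0.0532·5/12) = 16.2089
Fair futures F* = (S − I)·e^(rT) = (581.71 − 16.2089)·e^0.048767 = 565.5011 × 1.049976 = 593.7626
Market kr 621.98 > fair 593.7626: forward overpriced → cash-and-carry (borrow at r, buy the stock and collect the dividends, short the forward).
Profit at T = |F_mkt − F*| = |621.98 − 593.7626| = kr 28.22 per share

kr 28.22 per share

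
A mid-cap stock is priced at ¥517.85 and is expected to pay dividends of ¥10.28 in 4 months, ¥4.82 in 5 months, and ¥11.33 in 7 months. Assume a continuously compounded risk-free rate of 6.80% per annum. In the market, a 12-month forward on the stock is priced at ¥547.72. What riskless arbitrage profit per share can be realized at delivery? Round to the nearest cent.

¥20.86 per share

PV(dividends) I = 10.28·e^(−0.0680·4/12) + 4.82·e^(−0.0680·5/12) + 11.33·e^(−0.0680·7/12) = 25.6243
Fair forward F* = (S − I)·e^(rT) = (517.85 − 25.6243)·e^0.068000 = 492.2257 × 1.070365 = 526.8612
Market ¥547.72 > fair 526.8612: forward overpriced → cash-and-carry (borrow at r, buy the stock and collect the dividends, short the forward).
Profit at T = |F_mkt − F*| = |547.72 − 526.8612| = ¥20.86 per share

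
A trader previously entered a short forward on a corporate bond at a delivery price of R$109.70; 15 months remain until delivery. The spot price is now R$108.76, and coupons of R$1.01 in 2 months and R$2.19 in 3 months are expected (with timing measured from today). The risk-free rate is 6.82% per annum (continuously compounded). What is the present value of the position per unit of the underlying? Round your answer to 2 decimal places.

-R$4.87

PV(remaining coupons) I = 1.01·e^(−0.0682·2/12) + 2.19·e^(−0.0682·3/12) = 3.1516
Current forward F = (S − I)·e^(rT) = (108.76 − 3.1516)·e^(0.0682·15/12) = 105.6084 × 1.088989 = 115.0064
Value (long) = (F − K)·e^(−rT) = (115.0064 − 109.70) × 0.918283 = 4.8728
Short position value = −(long value) = -R$4.87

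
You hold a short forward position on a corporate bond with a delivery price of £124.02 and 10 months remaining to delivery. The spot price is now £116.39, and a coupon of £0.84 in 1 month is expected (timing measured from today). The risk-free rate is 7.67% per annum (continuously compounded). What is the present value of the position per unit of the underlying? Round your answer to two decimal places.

£0.79

PV(remaining coupons) I = 0.84·e^(−0.0767·1/12) = 0.8346
Current forward F = (S − I)·e^(rT) = (116.39 − 0.8346)·e^(0.0767·10/12) = 115.5554 × 1.066004 = 123.1825
Value (long) = (F − K)·e^(−rT) = (123.1825 − 124.02) × 0.938083 = -0.7856
Short position value = −(long value) = £0.79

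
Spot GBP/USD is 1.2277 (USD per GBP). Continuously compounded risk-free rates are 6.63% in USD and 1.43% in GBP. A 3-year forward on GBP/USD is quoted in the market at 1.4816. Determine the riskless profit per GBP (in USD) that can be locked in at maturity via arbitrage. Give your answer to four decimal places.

0.0466 per GBP (in USD)

Fair forward: F* = S·e^(carry·T), with carry = (r_USD − r_GBP) = 0.0663 − 0.0143 = 0.0520
F* = 1.2277 · e^(0.0520 × 3) = 1.2277 · e^0.156000 = 1.2277 × 1.168826 = 1.4350
Market 1.4816 > fair 1.4350: forward overpriced → cash-and-carry (buy spot, short the forward).
At maturity, profit = |F_mkt − F*| = |1.4816 − 1.4350| = 0.0466 per GBP (in USD)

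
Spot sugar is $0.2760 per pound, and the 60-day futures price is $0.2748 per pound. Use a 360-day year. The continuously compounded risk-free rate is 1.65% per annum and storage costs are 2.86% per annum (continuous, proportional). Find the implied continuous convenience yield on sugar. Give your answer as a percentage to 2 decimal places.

F = S·e^((r+u−y)T) ⇒ (r+u−y) = ln(F/S)/T
ln(0.2748/0.2760) = -0.004357; /T ⇒ -0.026142
y = r + u − ln(F/S)/T = 0.0165 + 0.0286 + 0.026142 = 0.071242
y = 7.12%

7.12%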